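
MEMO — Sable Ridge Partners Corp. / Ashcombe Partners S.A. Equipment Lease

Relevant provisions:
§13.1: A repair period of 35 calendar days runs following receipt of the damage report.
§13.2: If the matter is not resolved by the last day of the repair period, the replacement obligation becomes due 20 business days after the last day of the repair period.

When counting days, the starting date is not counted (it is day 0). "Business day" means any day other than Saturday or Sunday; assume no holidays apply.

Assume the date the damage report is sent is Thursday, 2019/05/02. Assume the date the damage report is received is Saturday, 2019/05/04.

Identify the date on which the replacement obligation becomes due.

The last day of the repair period: 2019/05/04 + 35 days = 2019/06/08.
The date on which the replacement obligation becomes due: 20 business days after Saturday, 2019/06/08, skipping weekends — Jun 10, Jun 11, Jun 12, Jun 13, …, Jul 3, Jul 4, Jul 5 — lands on Friday, 2019/07/05.

2019/07/05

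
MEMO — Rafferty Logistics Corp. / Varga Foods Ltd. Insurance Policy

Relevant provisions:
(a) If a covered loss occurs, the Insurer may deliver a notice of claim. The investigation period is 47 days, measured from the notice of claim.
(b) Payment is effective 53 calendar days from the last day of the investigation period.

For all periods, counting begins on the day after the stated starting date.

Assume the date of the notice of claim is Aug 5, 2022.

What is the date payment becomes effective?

The last day of the investigation period: Aug 5, 2022 + 47 days = Sep 21, 2022.
Adding 53 calendar days to Sep 21, 2022 gives Nov 13, 2022, which is the date payment becomes effective.

Nov 13, 2022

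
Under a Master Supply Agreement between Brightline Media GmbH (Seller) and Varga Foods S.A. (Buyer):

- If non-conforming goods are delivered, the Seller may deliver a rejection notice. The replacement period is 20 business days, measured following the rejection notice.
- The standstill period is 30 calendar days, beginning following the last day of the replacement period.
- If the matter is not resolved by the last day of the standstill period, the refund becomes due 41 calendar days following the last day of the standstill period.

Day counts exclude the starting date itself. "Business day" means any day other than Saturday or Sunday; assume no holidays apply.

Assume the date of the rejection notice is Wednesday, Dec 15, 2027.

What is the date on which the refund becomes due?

The last day of the replacement period: counting 20 business days from Wednesday, Dec 15, 2027 (Dec 16, Dec 17, Dec 20, Dec 21, …, Jan 10, Jan 11, Jan 12, skipping weekends) reaches Wednesday, Jan 12, 2028.
The last day of the standstill period: 30 calendar days after Jan 12, 2028 is Feb 11, 2028.
The date on which the refund becomes due: Feb 11, 2028 + 41 days = Mar 23, 2028.

Mar 23, 2028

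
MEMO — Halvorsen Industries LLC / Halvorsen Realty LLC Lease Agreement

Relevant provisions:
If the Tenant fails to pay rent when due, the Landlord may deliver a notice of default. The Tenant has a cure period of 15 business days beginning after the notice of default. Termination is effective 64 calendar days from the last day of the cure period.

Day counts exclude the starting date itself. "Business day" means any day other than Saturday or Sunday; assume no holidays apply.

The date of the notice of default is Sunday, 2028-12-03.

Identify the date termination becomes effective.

The last day of the cure period: counting 15 business days from Sunday, 2028-12-03 (Dec 4, Dec 5, Dec 6, Dec 7, …, Dec 20, Dec 21, Dec 22, skipping weekends) reaches Friday, 2028-12-22.
Adding 64 calendar days to 2028-12-22 gives 2029-02-24, which is the date termination becomes effective.

2029-02-24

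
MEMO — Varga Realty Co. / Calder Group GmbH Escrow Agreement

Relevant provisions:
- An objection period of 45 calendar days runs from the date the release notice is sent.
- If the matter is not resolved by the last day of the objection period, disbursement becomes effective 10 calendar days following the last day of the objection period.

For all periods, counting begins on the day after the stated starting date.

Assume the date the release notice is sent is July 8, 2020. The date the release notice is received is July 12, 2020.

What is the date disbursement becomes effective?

The last day of the objection period: 45 calendar days after July 8, 2020 is August 22, 2020.
The date disbursement becomes effective: August 22, 2020 + 10 days = September 1, 2020.

September 1, 2020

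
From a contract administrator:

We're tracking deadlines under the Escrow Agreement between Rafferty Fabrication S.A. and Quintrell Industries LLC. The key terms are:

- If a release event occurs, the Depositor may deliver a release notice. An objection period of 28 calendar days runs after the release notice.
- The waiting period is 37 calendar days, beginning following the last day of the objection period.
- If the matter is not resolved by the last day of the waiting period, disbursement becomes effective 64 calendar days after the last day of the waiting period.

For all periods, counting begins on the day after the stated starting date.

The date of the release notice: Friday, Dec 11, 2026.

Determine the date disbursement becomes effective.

Apr 19, 2027

The last day of the objection period: Dec 11, 2026 + 28 days = Jan 8, 2027.
Adding 37 calendar days to Jan 8, 2027 gives Feb 14, 2027, which is the last day of the waiting period.
The date disbursement becomes effective: Feb 14, 2027 + 64 days = Apr 19, 2027.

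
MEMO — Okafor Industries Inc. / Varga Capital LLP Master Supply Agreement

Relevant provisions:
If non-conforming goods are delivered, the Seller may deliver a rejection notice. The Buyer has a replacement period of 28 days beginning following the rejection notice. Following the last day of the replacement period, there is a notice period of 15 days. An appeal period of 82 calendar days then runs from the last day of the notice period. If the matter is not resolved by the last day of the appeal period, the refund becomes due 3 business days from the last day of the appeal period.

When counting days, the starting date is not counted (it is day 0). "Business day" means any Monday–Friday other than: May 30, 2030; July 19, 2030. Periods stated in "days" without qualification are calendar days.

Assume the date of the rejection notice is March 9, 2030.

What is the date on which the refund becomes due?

July 17, 2030

The last day of the replacement period: March 9, 2030 + 28 days = April 6, 2030.
The last day of the notice period: April 6, 2030 + 15 days = April 21, 2030.
The last day of the appeal period: 82 calendar days after April 21, 2030 is July 12, 2030.
From Friday, July 12, 2030, 3 business days (Jul 15, Jul 16, Jul 17, skipping weekends) brings us to Wednesday, July 17, 2030, which is the date on which the refund becomes due.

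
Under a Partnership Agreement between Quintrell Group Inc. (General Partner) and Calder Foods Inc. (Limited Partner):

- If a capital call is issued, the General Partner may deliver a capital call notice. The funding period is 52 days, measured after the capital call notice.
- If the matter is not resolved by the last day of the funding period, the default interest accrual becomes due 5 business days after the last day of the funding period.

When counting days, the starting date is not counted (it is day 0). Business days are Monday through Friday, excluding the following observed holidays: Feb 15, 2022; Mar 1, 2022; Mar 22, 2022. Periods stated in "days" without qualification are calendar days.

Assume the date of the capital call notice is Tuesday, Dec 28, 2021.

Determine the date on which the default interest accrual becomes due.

Feb 25, 2022

The last day of the funding period: 52 calendar days after Dec 28, 2021 is Feb 18, 2022.
The date on which the default interest accrual becomes due: 5 business days after Friday, Feb 18, 2022, skipping weekends — Feb 21, Feb 22, Feb 23, Feb 24, Feb 25 — lands on Friday, Feb 25, 2022.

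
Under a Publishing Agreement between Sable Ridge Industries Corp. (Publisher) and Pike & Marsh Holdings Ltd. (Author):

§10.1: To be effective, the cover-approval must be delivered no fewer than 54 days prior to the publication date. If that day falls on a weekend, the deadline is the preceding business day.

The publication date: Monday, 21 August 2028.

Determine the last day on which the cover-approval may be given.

28 June 2028

21 August 2028 minus 54 days is 28 June 2028. That is a Wednesday, so no adjustment is needed.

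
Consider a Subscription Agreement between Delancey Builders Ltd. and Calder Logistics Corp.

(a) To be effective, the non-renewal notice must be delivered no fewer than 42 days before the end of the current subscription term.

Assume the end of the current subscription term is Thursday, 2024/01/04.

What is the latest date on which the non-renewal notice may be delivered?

2024/01/04 minus 42 days is 2023/11/23.

2023/11/23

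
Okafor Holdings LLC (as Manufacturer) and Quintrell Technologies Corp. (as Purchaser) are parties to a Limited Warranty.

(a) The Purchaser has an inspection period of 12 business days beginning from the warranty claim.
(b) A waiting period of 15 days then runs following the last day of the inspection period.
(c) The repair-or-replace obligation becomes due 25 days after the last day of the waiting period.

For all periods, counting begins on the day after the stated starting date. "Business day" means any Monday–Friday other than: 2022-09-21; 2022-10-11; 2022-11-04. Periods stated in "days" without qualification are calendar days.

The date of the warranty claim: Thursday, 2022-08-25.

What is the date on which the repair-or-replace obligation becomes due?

2022-10-22

From Thursday, 2022-08-25, 12 business days (Aug 26, Aug 29, Aug 30, Aug 31, …, Sep 8, Sep 9, Sep 12, skipping weekends) brings us to Monday, 2022-09-12, which is the last day of the inspection period.
The last day of the waiting period: 2022-09-12 + 15 days = 2022-09-27.
The date on which the repair-or-replace obligation becomes due: 2022-09-27 + 25 days = 2022-10-22.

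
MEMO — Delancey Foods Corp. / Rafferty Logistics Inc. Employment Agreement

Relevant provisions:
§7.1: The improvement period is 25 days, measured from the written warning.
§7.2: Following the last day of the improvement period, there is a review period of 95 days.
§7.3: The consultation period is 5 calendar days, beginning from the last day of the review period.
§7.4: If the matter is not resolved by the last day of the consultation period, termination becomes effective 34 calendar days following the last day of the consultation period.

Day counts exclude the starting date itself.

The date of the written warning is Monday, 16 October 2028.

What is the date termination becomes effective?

The last day of the improvement period: 16 October 2028 + 25 days = 10 November 2028.
The last day of the review period: 10 November 2028 + 95 days = 13 February 2029.
Adding 5 calendar days to 13 February 2029 gives 18 February 2029, which is the last day of the consultation period.
Adding 34 calendar days to 18 February 2029 gives 24 March 2029, which is the date termination becomes effective.

24 March 2029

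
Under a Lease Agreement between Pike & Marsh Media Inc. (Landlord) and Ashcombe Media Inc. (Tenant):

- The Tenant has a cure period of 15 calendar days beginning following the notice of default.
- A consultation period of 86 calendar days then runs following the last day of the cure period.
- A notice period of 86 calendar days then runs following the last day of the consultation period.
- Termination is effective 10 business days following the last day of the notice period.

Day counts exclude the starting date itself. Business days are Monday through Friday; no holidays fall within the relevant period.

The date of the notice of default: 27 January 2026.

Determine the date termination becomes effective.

14 August 2026

Adding 15 calendar days to 27 January 2026 gives 11 February 2026, which is the last day of the cure period.
The last day of the consultation period: 86 calendar days after 11 February 2026 is 8 May 2026.
The last day of the notice period: 8 May 2026 + 86 days = 2 August 2026.
The date termination becomes effective: counting 10 business days from Sunday, 2 August 2026 (Aug 3, Aug 4, Aug 5, Aug 6, Aug 7, Aug 10, Aug 11, Aug 12, Aug 13, Aug 14, skipping weekends) reaches Friday, 14 August 2026.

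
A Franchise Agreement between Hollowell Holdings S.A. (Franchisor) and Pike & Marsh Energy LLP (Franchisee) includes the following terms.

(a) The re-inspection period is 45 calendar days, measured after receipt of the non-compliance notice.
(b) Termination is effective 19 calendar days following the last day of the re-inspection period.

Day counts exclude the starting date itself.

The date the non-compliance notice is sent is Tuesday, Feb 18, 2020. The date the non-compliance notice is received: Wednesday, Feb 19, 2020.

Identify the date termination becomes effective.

The last day of the re-inspection period: Feb 19, 2020 + 45 days = Apr 4, 2020.
The date termination becomes effective: 19 calendar days after Apr 4, 2020 is Apr 23, 2020.

Apr 23, 2020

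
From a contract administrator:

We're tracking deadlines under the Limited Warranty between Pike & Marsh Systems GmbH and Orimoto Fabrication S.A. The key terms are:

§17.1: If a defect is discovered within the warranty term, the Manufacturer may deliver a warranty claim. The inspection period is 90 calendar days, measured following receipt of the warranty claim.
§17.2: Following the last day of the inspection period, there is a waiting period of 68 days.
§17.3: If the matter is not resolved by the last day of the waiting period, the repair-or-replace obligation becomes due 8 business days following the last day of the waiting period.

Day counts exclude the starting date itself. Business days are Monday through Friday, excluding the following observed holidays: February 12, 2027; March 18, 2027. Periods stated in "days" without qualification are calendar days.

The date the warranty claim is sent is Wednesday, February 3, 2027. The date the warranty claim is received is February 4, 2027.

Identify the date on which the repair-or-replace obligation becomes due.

Adding 90 calendar days to February 4, 2027 gives May 5, 2027, which is the last day of the inspection period.
The last day of the waiting period: 68 calendar days after May 5, 2027 is July 12, 2027.
The date on which the repair-or-replace obligation becomes due: counting 8 business days from Monday, July 12, 2027 (Jul 13, Jul 14, Jul 15, Jul 16, Jul 19, Jul 20, Jul 21, Jul 22, skipping weekends) reaches Thursday, July 22, 2027.

July 22, 2027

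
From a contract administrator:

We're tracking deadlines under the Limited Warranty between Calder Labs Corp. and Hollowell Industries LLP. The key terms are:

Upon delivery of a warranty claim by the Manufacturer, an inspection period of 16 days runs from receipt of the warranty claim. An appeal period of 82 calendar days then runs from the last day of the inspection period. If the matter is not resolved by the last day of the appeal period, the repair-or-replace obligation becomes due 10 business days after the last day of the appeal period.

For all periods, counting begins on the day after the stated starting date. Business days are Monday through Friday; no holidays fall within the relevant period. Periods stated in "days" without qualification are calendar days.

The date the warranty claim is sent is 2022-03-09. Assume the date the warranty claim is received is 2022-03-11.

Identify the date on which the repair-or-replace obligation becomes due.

2022-07-01

The last day of the inspection period: 16 calendar days after 2022-03-11 is 2022-03-27.
The last day of the appeal period: 82 calendar days after 2022-03-27 is 2022-06-17.
The date on which the repair-or-replace obligation becomes due: counting 10 business days from Friday, 2022-06-17 (Jun 20, Jun 21, Jun 22, Jun 23, Jun 24, Jun 27, Jun 28, Jun 29, Jun 30, Jul 1, skipping weekends) reaches Friday, 2022-07-01.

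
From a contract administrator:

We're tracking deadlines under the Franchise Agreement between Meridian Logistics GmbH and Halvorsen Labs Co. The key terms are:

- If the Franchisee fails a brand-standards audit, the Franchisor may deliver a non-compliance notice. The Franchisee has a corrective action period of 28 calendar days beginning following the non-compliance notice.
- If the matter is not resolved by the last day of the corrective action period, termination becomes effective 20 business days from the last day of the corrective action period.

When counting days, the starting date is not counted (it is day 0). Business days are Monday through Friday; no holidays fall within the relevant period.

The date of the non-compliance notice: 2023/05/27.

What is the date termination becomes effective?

The last day of the corrective action period: 2023/05/27 + 28 days = 2023/06/24.
The date termination becomes effective: 20 business days after Saturday, 2023/06/24, skipping weekends — Jun 26, Jun 27, Jun 28, Jun 29, …, Jul 19, Jul 20, Jul 21 — lands on Friday, 2023/07/21.

2023/07/21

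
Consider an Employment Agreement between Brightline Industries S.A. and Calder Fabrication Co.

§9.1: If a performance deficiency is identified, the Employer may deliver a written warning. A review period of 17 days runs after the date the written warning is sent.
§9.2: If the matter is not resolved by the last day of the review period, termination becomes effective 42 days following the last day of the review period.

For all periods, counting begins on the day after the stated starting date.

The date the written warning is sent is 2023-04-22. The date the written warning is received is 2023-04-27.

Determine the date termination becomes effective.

The last day of the review period: 2023-04-22 + 17 days = 2023-05-09.
The date termination becomes effective: 42 calendar days after 2023-05-09 is 2023-06-20.

2023-06-20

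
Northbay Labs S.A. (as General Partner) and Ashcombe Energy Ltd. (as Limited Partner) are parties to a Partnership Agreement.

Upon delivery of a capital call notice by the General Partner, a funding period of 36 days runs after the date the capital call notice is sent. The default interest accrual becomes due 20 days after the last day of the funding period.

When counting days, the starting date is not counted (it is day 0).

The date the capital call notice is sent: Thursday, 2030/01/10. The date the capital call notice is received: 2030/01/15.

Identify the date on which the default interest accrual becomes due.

The last day of the funding period: 36 calendar days after 2030/01/10 is 2030/02/15.
The date on which the default interest accrual becomes due: 2030/02/15 + 20 days = 2030/03/07.

2030/03/07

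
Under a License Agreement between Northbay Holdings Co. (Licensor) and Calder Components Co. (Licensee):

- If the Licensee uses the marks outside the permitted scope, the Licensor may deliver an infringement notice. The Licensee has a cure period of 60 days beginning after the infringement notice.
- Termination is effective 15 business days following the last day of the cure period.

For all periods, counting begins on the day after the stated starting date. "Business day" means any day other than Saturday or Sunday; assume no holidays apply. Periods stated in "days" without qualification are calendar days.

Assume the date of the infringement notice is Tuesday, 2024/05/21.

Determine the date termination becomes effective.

The last day of the cure period: 60 calendar days after 2024/05/21 is 2024/07/20.
From Saturday, 2024/07/20, 15 business days (Jul 22, Jul 23, Jul 24, Jul 25, …, Aug 7, Aug 8, Aug 9, skipping weekends) brings us to Friday, 2024/08/09, which is the date termination becomes effective.

2024/08/09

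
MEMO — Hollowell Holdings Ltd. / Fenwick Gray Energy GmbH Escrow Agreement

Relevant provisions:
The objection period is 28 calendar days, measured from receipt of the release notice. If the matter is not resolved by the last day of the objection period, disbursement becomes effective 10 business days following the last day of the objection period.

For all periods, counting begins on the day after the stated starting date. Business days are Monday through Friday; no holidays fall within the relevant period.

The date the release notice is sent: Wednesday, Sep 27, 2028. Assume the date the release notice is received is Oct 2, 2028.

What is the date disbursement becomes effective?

Nov 13, 2028

The last day of the objection period: 28 calendar days after Oct 2, 2028 is Oct 30, 2028.
The date disbursement becomes effective: counting 10 business days from Monday, Oct 30, 2028 (Oct 31, Nov 1, Nov 2, Nov 3, Nov 6, Nov 7, Nov 8, Nov 9, Nov 10, Nov 13, skipping weekends) reaches Monday, Nov 13, 2028.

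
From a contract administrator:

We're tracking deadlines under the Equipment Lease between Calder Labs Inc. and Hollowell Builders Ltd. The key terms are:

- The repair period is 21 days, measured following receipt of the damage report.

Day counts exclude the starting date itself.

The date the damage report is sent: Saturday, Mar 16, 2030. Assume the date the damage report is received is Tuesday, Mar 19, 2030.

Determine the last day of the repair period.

Adding 21 calendar days to Mar 19, 2030 gives Apr 9, 2030, which is the last day of the repair period.

Apr 9, 2030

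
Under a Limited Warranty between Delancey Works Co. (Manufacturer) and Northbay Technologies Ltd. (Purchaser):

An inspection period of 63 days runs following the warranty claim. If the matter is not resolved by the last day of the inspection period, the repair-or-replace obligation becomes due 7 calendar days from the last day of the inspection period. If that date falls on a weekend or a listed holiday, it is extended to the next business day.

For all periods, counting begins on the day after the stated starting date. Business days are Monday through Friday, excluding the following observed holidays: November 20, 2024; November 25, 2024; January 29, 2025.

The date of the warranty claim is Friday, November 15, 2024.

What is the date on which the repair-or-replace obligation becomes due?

January 24, 2025

The last day of the inspection period: 63 calendar days after November 15, 2024 is January 17, 2025.
Adding 7 calendar days to January 17, 2025 gives January 24, 2025, which is the date on which the repair-or-replace obligation becomes due. January 24, 2025 is a Friday and is not a listed holiday, so no roll-forward applies.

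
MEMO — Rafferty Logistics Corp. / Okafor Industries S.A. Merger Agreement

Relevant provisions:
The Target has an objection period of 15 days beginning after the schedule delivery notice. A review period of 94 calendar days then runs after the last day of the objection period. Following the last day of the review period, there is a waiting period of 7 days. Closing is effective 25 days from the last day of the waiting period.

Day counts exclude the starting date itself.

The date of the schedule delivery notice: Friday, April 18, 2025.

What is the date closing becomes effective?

The last day of the objection period: 15 calendar days after April 18, 2025 is May 3, 2025.
The last day of the review period: May 3, 2025 + 94 days = August 5, 2025.
Adding 7 calendar days to August 5, 2025 gives August 12, 2025, which is the last day of the waiting period.
Adding 25 calendar days to August 12, 2025 gives September 6, 2025, which is the date closing becomes effective.

September 6, 2025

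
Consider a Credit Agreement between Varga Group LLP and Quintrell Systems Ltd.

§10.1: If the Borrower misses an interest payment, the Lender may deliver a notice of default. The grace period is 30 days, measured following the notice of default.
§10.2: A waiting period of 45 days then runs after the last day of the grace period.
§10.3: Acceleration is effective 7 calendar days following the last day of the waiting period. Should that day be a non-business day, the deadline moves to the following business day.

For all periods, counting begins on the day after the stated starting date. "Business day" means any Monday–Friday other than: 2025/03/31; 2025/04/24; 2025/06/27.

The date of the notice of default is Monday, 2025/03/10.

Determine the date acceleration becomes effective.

2025/06/02

The last day of the grace period: 2025/03/10 + 30 days = 2025/04/09.
The last day of the waiting period: 2025/04/09 + 45 days = 2025/05/24.
The date acceleration becomes effective: 7 calendar days after 2025/05/24 is 2025/05/31. That falls on a Saturday, so it rolls to the next business day, Monday, 2025/06/02.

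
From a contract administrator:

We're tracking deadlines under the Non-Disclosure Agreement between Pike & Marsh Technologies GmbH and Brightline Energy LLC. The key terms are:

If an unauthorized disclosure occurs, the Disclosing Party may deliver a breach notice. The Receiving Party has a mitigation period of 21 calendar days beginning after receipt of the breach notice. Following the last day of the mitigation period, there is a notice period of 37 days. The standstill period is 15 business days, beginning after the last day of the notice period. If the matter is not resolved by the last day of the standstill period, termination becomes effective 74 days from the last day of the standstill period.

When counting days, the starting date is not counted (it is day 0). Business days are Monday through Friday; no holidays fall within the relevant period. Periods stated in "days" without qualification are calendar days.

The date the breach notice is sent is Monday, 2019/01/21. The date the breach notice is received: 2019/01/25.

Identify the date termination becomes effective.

2019/06/25

Adding 21 calendar days to 2019/01/25 gives 2019/02/15, which is the last day of the mitigation period.
The last day of the notice period: 37 calendar days after 2019/02/15 is 2019/03/24.
The last day of the standstill period: 15 business days after Sunday, 2019/03/24, skipping weekends — Mar 25, Mar 26, Mar 27, Mar 28, …, Apr 10, Apr 11, Apr 12 — lands on Friday, 2019/04/12.
Adding 74 calendar days to 2019/04/12 gives 2019/06/25, which is the date termination becomes effective.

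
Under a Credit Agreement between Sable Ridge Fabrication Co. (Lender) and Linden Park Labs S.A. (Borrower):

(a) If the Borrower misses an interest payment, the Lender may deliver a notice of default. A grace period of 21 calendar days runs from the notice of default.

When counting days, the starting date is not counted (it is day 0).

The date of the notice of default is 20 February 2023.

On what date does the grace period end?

13 March 2023

Adding 21 calendar days to 20 February 2023 gives 13 March 2023, which is the last day of the grace period.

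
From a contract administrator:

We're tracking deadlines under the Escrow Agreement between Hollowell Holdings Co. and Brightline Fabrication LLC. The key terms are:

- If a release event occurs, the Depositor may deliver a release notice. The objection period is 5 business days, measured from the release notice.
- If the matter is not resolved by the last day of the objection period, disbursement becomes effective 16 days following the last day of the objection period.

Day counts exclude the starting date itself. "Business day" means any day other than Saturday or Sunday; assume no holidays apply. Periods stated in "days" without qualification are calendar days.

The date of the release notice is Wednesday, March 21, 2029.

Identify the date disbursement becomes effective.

The last day of the objection period: 5 business days after Wednesday, March 21, 2029, skipping weekends — Mar 22, Mar 23, Mar 26, Mar 27, Mar 28 — lands on Wednesday, March 28, 2029.
The date disbursement becomes effective: March 28, 2029 + 16 days = April 13, 2029.

April 13, 2029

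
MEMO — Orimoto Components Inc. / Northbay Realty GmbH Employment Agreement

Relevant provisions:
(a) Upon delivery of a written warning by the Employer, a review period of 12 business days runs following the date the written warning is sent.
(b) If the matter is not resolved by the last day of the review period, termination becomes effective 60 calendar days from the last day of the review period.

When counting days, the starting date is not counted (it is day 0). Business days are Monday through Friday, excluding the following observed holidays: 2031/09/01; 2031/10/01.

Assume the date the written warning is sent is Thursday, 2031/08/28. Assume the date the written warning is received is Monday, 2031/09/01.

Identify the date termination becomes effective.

From Thursday, 2031/08/28, 12 business days (Aug 29, Sep 2, Sep 3, Sep 4, …, Sep 12, Sep 15, Sep 16, skipping weekends and the listed holiday on Sep 1) brings us to Tuesday, 2031/09/16, which is the last day of the review period.
The date termination becomes effective: 60 calendar days after 2031/09/16 is 2031/11/15.

2031/11/15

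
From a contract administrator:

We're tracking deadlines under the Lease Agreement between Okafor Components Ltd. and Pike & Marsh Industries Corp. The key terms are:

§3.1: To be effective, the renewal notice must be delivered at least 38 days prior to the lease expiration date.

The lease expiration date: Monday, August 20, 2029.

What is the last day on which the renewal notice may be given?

July 13, 2029

Counting back 38 calendar days from August 20, 2029 gives July 13, 2029.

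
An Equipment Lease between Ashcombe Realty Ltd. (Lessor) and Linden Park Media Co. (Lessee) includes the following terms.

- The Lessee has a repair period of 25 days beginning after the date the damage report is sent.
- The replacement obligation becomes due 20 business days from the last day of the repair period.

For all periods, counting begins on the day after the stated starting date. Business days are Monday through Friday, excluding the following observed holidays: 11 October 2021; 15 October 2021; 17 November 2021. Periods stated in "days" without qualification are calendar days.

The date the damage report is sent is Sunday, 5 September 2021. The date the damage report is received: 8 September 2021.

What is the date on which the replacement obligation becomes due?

The last day of the repair period: 5 September 2021 + 25 days = 30 September 2021.
The date on which the replacement obligation becomes due: counting 20 business days from Thursday, 30 September 2021 (Oct 1, Oct 4, Oct 5, Oct 6, …, Oct 28, Oct 29, Nov 1, skipping weekends and the listed holidays on Oct 11, Oct 15) reaches Monday, 1 November 2021.

1 November 2021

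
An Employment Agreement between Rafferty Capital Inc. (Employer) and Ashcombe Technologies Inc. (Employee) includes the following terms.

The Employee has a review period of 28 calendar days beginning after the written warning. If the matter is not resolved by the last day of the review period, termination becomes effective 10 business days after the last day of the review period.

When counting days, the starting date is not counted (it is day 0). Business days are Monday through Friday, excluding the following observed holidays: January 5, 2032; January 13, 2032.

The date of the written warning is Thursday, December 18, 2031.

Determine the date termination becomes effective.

Adding 28 calendar days to December 18, 2031 gives January 15, 2032, which is the last day of the review period.
From Thursday, January 15, 2032, 10 business days (Jan 16, Jan 19, Jan 20, Jan 21, Jan 22, Jan 23, Jan 26, Jan 27, Jan 28, Jan 29, skipping weekends) brings us to Thursday, January 29, 2032, which is the date termination becomes effective.

January 29, 2032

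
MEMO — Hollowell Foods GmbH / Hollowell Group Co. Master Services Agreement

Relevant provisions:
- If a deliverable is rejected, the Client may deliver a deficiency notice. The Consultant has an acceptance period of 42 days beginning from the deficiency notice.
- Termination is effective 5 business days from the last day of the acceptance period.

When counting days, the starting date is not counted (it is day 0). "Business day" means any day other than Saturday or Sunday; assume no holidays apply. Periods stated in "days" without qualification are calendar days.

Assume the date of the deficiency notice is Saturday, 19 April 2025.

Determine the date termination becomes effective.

The last day of the acceptance period: 42 calendar days after 19 April 2025 is 31 May 2025.
The date termination becomes effective: 5 business days after Saturday, 31 May 2025, skipping weekends — Jun 2, Jun 3, Jun 4, Jun 5, Jun 6 — lands on Friday, 6 June 2025.

6 June 2025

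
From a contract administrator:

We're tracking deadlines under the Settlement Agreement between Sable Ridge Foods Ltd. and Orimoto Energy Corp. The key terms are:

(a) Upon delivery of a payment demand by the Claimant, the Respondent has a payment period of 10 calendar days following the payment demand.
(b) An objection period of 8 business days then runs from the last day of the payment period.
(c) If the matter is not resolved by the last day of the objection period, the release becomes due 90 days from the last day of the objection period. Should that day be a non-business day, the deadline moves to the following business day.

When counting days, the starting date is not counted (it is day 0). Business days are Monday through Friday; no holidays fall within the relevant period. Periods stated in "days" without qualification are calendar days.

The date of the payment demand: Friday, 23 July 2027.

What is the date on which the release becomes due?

Adding 10 calendar days to 23 July 2027 gives 2 August 2027, which is the last day of the payment period.
The last day of the objection period: 8 business days after Monday, 2 August 2027, skipping weekends — Aug 3, Aug 4, Aug 5, Aug 6, Aug 9, Aug 10, Aug 11, Aug 12 — lands on Thursday, 12 August 2027.
Adding 90 calendar days to 12 August 2027 gives 10 November 2027, which is the date on which the release becomes due. 10 November 2027 is a Wednesday, so no roll-forward applies.

10 November 2027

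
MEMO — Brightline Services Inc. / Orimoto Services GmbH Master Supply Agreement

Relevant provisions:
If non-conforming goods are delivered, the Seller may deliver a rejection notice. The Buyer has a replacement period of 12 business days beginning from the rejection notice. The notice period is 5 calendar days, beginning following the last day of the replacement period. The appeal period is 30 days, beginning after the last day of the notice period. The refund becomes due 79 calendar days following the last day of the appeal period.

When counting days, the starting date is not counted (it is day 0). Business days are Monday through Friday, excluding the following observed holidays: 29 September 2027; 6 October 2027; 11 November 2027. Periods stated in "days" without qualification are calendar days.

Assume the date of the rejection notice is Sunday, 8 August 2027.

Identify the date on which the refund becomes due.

16 December 2027

The last day of the replacement period: counting 12 business days from Sunday, 8 August 2027 (Aug 9, Aug 10, Aug 11, Aug 12, …, Aug 20, Aug 23, Aug 24, skipping weekends) reaches Tuesday, 24 August 2027.
The last day of the notice period: 24 August 2027 + 5 days = 29 August 2027.
The last day of the appeal period: 30 calendar days after 29 August 2027 is 28 September 2027.
Adding 79 calendar days to 28 September 2027 gives 16 December 2027, which is the date on which the refund becomes due.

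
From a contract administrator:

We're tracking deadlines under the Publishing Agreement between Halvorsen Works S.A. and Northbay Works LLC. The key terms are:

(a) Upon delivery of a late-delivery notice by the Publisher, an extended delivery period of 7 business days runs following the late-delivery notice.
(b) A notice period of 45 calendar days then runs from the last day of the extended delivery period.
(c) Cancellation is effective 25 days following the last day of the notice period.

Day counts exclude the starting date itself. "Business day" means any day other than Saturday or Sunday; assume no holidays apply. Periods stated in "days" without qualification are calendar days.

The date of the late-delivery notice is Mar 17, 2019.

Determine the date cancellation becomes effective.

Jun 4, 2019

From Sunday, Mar 17, 2019, 7 business days (Mar 18, Mar 19, Mar 20, Mar 21, Mar 22, Mar 25, Mar 26, skipping weekends) brings us to Tuesday, Mar 26, 2019, which is the last day of the extended delivery period.
The last day of the notice period: 45 calendar days after Mar 26, 2019 is May 10, 2019.
The date cancellation becomes effective: 25 calendar days after May 10, 2019 is Jun 4, 2019.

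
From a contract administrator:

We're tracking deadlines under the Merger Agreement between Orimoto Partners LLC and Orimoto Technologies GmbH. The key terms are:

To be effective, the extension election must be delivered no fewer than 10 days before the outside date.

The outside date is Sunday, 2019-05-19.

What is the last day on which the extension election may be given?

2019-05-19 minus 10 days is 2019-05-09.

2019-05-09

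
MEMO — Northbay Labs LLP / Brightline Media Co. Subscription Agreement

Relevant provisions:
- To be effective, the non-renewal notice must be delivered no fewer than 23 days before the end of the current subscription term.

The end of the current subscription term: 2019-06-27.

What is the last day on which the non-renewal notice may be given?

2019-06-04

Counting back 23 calendar days from 2019-06-27 gives 2019-06-04.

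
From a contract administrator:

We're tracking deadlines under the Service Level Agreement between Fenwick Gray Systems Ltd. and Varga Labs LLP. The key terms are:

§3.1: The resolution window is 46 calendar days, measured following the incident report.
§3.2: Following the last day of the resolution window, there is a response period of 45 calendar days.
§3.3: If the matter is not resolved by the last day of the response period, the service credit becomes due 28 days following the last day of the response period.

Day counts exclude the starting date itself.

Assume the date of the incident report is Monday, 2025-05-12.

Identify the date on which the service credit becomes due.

Adding 46 calendar days to 2025-05-12 gives 2025-06-27, which is the last day of the resolution window.
Adding 45 calendar days to 2025-06-27 gives 2025-08-11, which is the last day of the response period.
The date on which the service credit becomes due: 2025-08-11 + 28 days = 2025-09-08.

2025-09-08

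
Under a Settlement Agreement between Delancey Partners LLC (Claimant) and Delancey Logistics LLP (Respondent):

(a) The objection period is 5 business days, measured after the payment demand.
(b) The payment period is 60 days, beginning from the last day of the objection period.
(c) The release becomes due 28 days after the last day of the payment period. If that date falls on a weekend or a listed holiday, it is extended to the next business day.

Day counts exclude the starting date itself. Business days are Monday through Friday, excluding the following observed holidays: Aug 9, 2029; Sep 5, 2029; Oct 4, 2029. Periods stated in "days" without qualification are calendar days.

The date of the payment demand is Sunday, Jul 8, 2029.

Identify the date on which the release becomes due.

From Sunday, Jul 8, 2029, 5 business days (Jul 9, Jul 10, Jul 11, Jul 12, Jul 13, skipping weekends) brings us to Friday, Jul 13, 2029, which is the last day of the objection period.
Adding 60 calendar days to Jul 13, 2029 gives Sep 11, 2029, which is the last day of the payment period.
Adding 28 calendar days to Sep 11, 2029 gives Oct 9, 2029, which is the date on which the release becomes due. Oct 9, 2029 is a Tuesday and is not a listed holiday, so no roll-forward applies.

Oct 9, 2029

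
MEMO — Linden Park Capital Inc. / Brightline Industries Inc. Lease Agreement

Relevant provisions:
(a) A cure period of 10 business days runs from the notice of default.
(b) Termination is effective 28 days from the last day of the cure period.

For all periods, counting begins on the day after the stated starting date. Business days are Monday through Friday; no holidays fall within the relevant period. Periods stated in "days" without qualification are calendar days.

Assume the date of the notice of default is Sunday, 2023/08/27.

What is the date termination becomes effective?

The last day of the cure period: counting 10 business days from Sunday, 2023/08/27 (Aug 28, Aug 29, Aug 30, Aug 31, Sep 1, Sep 4, Sep 5, Sep 6, Sep 7, Sep 8, skipping weekends) reaches Friday, 2023/09/08.
The date termination becomes effective: 2023/09/08 + 28 days = 2023/10/06.

2023/10/06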